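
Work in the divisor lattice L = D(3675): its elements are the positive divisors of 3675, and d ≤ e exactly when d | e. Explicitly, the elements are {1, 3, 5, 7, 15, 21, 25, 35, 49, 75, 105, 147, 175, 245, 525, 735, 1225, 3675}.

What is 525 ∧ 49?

7

In the divisibility order, the meet is the greatest common divisor: gcd(525, 49) = 7.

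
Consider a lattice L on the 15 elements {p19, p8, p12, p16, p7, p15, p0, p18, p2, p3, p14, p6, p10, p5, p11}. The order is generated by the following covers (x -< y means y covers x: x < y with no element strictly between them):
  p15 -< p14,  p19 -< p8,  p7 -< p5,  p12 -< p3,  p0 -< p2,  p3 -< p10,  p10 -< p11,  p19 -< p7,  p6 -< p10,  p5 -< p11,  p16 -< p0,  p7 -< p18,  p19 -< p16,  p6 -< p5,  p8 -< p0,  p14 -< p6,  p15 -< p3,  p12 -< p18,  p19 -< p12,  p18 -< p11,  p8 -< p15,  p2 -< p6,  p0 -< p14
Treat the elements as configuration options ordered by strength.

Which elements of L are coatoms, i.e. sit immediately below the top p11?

p10, p18, p5

The coatoms are exactly the elements covered by p11: p10, p18, p5.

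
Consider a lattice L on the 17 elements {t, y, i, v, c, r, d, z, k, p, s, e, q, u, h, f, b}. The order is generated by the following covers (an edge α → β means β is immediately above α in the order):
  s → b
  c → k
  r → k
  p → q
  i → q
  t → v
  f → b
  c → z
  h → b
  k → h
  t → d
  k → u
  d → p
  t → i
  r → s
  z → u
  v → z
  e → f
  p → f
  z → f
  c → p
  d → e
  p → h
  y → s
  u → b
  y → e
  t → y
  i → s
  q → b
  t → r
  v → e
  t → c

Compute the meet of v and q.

Common lower bounds of {v, q}: t.
The greatest among these is t.

t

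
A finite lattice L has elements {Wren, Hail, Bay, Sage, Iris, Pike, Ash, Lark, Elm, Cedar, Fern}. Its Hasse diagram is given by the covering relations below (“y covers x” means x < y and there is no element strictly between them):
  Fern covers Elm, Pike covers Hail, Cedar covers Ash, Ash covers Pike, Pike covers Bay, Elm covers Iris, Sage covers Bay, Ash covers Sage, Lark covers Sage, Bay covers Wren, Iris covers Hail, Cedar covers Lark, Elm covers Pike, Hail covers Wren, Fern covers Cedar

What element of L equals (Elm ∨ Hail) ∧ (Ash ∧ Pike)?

Elm ∨ Hail = Elm
Ash ∧ Pike = Pike
Elm ∧ Pike = Pike

Pike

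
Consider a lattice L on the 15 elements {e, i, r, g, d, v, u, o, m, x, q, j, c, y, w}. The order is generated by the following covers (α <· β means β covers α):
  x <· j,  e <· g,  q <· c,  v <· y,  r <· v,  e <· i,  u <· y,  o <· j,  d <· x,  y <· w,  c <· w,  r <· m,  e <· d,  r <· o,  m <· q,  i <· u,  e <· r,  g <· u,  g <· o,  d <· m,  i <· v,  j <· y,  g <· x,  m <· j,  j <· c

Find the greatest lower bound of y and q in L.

m

Common lower bounds of {y, q}: d, e, m, r.
The greatest among these is m.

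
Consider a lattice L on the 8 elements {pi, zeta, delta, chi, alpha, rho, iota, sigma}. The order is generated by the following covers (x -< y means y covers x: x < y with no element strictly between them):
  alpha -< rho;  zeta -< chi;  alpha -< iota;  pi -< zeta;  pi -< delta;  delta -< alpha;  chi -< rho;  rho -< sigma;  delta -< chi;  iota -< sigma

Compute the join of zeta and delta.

Common upper bounds of {zeta, delta}: chi, rho, sigma.
The least among these is chi.

chi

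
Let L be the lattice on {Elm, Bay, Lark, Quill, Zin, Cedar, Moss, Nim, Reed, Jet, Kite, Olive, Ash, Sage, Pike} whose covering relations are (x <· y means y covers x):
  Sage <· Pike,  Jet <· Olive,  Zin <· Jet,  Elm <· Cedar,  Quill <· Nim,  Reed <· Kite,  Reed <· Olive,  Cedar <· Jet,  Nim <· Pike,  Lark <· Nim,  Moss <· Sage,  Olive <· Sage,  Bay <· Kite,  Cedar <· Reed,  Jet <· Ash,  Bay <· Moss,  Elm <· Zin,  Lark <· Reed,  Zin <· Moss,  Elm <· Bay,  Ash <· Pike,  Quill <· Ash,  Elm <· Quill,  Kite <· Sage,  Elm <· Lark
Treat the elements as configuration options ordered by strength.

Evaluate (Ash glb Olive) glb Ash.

Ash ∧ Olive = Jet
Jet ∧ Ash = Jet

Jet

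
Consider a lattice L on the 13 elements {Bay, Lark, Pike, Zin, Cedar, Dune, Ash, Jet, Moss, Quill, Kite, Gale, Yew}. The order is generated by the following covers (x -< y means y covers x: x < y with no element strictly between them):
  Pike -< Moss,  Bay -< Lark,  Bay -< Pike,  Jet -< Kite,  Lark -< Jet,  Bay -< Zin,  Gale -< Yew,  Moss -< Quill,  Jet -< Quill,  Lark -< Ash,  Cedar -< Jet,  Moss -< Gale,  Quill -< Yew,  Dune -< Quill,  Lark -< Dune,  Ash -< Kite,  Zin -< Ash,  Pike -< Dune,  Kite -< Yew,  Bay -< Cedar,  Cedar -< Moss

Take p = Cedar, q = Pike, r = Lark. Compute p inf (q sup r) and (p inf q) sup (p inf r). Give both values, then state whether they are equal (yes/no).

Bay; Bay; yes

q sup r = Dune, so p inf (q sup r) = Cedar inf Dune = Bay.
p inf q = Bay and p inf r = Bay, so (p inf q) sup (p inf r) = Bay sup Bay = Bay.
Equal: yes.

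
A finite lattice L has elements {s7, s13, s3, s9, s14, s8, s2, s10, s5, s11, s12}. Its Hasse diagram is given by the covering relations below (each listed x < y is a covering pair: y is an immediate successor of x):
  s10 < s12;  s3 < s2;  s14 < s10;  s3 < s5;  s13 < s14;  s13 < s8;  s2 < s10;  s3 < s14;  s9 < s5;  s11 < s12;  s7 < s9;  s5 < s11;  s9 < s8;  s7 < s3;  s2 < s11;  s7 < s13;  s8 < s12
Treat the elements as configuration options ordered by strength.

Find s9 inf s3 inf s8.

Common lower bounds of {s9, s3, s8}: s7.
The greatest among these is s7.

s7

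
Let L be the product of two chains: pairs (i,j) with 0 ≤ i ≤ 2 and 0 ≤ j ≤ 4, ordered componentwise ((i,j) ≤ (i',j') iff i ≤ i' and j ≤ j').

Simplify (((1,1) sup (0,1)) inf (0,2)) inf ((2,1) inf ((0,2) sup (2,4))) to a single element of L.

(0,1)

(1,1) ∨ (0,1) = (1,1)
(1,1) ∧ (0,2) = (0,1)
(0,2) ∨ (2,4) = (2,4)
(2,1) ∧ (2,4) = (2,1)
(0,1) ∧ (2,1) = (0,1)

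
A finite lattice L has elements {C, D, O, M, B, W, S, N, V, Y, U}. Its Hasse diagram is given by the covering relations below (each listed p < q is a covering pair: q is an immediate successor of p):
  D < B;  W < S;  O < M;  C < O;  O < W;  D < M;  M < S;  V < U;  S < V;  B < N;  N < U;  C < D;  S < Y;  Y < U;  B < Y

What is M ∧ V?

Common lower bounds of {M, V}: C, D, M, O.
The greatest among these is M.

M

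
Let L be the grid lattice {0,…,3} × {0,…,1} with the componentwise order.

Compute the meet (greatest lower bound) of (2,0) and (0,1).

Common lower bounds of {(2,0), (0,1)}: (0,0).
The greatest among these is (0,0).

(0,0)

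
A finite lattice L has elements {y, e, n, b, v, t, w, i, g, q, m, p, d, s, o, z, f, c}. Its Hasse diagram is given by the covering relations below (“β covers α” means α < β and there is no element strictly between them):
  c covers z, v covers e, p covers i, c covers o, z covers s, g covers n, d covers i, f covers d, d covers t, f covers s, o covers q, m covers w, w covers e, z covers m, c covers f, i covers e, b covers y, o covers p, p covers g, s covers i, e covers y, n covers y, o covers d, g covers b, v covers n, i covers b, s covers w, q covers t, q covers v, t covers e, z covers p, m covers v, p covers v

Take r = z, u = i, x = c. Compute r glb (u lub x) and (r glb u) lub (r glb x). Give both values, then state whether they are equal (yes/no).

u lub x = c, so r glb (u lub x) = z glb c = z.
r glb u = i and r glb x = z, so (r glb u) lub (r glb x) = i lub z = z.
Equal: yes.

z; z; yes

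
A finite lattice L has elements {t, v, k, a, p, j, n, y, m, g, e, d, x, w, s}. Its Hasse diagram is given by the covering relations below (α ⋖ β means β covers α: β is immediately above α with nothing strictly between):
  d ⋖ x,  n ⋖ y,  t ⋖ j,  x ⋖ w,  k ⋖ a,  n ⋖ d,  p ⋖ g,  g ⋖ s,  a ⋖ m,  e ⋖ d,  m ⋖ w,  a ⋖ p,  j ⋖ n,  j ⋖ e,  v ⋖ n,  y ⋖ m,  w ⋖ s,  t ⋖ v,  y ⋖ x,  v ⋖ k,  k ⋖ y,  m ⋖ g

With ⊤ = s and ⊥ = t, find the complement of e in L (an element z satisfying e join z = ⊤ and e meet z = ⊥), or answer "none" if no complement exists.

p

Need z with e ∨ z = s and e ∧ z = t.
Checking each element gives: p.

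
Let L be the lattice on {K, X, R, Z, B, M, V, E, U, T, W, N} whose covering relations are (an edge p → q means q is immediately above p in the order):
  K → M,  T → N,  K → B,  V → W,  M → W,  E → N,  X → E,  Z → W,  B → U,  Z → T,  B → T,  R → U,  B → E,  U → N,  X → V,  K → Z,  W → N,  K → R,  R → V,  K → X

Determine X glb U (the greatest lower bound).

K

Common lower bounds of {X, U}: K.
The greatest among these is K.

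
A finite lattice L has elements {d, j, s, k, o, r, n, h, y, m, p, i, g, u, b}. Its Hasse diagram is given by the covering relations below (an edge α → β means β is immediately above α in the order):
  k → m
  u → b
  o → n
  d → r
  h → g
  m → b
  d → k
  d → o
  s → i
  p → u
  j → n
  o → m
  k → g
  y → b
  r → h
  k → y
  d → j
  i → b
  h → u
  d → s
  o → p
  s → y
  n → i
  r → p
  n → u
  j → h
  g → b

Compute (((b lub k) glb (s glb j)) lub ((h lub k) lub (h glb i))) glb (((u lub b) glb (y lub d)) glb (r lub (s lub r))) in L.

b ∨ k = b
s ∧ j = d
b ∧ d = d
h ∨ k = g
h ∧ i = j
g ∨ j = g
d ∨ g = g
u ∨ b = b
y ∨ d = y
b ∧ y = y
s ∨ r = b
r ∨ b = b
y ∧ b = y
g ∧ y = k

k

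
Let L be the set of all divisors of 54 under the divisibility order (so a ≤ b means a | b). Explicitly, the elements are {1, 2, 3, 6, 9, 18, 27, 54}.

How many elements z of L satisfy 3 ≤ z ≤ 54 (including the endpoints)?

6

The interval [3, 54] = {18, 27, 3, 54, 6, 9}, which has 6 elements.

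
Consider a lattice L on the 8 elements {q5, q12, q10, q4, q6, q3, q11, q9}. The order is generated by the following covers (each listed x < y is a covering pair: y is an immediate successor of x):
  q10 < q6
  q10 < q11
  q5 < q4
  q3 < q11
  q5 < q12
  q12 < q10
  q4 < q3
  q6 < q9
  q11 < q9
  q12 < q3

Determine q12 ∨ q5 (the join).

Common upper bounds of {q12, q5}: q10, q11, q12, q3, q6, q9.
The least among these is q12.

q12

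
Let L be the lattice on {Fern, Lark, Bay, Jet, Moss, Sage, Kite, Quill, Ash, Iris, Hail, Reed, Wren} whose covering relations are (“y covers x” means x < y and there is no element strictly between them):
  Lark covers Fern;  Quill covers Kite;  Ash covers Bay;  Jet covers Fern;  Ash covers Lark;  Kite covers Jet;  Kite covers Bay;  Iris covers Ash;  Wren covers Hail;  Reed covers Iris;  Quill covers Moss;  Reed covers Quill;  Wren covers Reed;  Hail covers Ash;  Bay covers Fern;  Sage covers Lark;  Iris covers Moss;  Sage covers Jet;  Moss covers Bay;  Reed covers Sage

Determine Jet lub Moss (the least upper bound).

Common upper bounds of {Jet, Moss}: Quill, Reed, Wren.
The least among these is Quill.

Quill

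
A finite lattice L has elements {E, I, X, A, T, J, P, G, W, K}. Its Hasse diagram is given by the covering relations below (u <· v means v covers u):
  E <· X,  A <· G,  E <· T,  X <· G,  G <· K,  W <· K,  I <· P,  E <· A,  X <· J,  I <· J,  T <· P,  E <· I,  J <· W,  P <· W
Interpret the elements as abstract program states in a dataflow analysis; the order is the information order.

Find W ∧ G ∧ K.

X

Common lower bounds of {W, G, K}: E, X.
The greatest among these is X.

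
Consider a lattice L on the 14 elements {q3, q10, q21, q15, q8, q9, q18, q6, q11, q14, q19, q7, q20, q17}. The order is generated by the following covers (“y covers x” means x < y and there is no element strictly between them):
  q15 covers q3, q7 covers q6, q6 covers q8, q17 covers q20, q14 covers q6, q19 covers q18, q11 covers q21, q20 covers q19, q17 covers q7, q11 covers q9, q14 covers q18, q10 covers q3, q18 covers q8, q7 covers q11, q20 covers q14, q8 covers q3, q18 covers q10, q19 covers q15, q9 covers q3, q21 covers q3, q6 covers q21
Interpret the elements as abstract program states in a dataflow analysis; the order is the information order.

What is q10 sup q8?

Common upper bounds of {q10, q8}: q14, q17, q18, q19, q20.
The least among these is q18.

q18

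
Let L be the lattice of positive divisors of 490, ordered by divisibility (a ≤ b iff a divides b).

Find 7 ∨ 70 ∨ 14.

70

Common upper bounds of {7, 70, 14}: 490, 70.
The least among these is 70.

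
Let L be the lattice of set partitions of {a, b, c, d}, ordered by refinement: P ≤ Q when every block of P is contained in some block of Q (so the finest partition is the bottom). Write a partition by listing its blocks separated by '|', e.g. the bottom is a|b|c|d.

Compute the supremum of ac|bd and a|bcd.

The join of ac|bd and a|bcd merges any blocks that overlap across the partitions, giving abcd.

abcd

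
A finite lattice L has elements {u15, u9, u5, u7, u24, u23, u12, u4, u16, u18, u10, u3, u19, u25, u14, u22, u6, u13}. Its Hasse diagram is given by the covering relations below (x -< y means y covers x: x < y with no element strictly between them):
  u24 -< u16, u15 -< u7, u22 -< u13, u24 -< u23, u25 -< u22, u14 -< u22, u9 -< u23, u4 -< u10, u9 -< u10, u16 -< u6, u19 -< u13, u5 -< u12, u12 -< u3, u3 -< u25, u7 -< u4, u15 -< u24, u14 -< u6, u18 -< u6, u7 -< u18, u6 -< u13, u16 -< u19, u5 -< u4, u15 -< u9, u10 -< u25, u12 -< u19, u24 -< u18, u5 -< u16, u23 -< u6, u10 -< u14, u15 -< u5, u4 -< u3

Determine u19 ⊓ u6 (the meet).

Common lower bounds of {u19, u6}: u15, u16, u24, u5.
The greatest among these is u16.

u16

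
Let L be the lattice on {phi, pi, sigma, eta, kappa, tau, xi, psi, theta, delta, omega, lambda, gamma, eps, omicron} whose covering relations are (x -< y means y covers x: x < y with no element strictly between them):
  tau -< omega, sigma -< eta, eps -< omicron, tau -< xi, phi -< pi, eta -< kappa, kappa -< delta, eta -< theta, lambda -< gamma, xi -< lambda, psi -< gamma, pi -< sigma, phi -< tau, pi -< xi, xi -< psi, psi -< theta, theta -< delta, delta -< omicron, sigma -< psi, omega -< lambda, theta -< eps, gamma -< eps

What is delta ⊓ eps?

theta

Common lower bounds of {delta, eps}: eta, phi, pi, psi, sigma, tau, theta, xi.
The greatest among these is theta.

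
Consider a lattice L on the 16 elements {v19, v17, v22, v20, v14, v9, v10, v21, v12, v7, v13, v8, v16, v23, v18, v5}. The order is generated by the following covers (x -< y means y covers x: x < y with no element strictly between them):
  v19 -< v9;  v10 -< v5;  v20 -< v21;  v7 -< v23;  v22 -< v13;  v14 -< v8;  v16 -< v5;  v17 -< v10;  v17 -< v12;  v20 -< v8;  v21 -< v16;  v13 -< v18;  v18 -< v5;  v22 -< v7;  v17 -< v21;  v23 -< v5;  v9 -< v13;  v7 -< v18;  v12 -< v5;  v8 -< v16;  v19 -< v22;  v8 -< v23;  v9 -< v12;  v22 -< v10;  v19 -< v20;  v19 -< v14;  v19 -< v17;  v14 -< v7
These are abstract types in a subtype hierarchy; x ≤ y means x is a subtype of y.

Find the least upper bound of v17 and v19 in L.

v17

Common upper bounds of {v17, v19}: v10, v12, v16, v17, v21, v5.
The least among these is v17.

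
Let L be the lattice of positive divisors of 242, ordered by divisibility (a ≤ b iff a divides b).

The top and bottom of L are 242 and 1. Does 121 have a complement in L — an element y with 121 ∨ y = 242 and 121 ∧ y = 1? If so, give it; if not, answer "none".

Need y with 121 ∨ y = 242 and 121 ∧ y = 1.
Checking each element gives: 2.

2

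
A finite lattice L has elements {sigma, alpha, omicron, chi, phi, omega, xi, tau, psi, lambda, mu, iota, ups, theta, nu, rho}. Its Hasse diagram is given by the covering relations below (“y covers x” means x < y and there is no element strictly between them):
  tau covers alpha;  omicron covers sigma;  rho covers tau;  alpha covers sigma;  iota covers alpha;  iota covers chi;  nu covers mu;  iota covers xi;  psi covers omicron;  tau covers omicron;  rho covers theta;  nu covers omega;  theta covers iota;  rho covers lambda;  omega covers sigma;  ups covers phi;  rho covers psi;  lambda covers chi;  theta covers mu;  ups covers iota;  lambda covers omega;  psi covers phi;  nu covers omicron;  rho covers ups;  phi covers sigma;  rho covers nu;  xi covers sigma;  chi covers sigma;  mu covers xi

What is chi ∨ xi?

iota

Common upper bounds of {chi, xi}: iota, rho, theta, ups.
The least among these is iota.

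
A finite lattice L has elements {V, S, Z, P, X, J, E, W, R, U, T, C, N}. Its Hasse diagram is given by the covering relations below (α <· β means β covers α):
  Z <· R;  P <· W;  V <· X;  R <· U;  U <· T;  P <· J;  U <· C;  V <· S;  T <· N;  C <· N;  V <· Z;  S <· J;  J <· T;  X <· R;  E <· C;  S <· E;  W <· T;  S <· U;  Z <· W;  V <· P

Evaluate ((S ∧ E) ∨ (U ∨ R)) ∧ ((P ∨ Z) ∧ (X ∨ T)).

S ∧ E = S
U ∨ R = U
S ∨ U = U
P ∨ Z = W
X ∨ T = T
W ∧ T = W
U ∧ W = Z

Z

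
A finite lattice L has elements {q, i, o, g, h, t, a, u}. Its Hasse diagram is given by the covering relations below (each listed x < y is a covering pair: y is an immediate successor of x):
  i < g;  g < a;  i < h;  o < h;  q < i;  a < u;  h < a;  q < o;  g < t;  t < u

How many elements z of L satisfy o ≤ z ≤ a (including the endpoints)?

The interval [o, a] = {a, h, o}, which has 3 elements.

3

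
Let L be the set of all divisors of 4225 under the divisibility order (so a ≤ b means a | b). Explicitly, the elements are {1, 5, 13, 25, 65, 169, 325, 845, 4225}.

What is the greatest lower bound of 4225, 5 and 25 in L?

Common lower bounds of {4225, 5, 25}: 1, 5.
The greatest among these is 5.

5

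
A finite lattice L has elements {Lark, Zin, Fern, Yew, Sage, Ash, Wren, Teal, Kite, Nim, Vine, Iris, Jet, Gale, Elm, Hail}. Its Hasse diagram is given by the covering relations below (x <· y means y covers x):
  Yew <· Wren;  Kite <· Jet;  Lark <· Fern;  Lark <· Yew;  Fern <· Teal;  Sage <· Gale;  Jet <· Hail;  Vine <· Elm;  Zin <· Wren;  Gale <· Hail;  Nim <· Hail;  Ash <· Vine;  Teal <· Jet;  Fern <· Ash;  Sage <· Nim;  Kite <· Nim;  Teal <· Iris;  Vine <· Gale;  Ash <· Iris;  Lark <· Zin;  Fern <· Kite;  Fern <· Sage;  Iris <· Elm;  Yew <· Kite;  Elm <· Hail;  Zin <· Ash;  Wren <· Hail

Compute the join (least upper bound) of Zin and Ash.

Common upper bounds of {Zin, Ash}: Ash, Elm, Gale, Hail, Iris, Vine.
The least among these is Ash.

Ash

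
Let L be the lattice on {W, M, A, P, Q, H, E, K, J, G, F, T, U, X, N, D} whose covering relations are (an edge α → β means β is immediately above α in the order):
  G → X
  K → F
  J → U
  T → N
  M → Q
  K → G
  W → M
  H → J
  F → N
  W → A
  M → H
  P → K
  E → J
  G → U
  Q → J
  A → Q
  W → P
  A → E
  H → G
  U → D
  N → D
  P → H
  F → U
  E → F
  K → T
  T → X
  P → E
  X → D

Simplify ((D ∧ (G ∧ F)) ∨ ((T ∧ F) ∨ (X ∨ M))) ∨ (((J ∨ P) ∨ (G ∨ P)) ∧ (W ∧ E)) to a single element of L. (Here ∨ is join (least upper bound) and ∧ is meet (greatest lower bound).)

X

G ∧ F = K
D ∧ K = K
T ∧ F = K
X ∨ M = X
K ∨ X = X
K ∨ X = X
J ∨ P = J
G ∨ P = G
J ∨ G = U
W ∧ E = W
U ∧ W = W
X ∨ W = X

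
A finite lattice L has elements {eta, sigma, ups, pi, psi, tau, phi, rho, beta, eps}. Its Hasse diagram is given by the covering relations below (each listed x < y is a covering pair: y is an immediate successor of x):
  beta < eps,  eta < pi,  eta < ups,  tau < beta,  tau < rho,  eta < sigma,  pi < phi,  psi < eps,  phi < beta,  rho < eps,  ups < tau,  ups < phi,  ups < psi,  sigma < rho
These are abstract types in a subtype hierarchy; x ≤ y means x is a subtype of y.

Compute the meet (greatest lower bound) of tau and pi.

eta

Common lower bounds of {tau, pi}: eta.
The greatest among these is eta.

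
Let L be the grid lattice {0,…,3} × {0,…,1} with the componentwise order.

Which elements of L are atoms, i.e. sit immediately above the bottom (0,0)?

(0,1), (1,0)

The atoms are exactly the elements that cover (0,0): (0,1), (1,0).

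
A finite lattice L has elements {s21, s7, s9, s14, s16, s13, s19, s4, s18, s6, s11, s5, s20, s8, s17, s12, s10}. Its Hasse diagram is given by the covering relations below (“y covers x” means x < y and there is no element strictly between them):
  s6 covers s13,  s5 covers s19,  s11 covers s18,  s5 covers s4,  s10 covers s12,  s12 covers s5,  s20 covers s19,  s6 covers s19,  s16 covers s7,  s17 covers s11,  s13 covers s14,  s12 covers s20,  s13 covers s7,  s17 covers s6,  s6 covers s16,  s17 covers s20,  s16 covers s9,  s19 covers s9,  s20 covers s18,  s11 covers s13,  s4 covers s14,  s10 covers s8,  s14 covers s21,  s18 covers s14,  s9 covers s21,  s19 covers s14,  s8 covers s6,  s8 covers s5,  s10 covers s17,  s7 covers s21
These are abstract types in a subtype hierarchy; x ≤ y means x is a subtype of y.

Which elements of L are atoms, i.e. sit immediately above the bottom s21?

The atoms are exactly the elements that cover s21: s14, s7, s9.

s14, s7, s9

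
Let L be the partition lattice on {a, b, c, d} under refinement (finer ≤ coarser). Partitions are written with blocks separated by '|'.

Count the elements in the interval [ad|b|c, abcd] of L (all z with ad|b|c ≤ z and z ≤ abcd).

5

The interval [ad|b|c, abcd] = {abcd, abd|c, acd|b, ad|bc, ad|b|c}, which has 5 elements.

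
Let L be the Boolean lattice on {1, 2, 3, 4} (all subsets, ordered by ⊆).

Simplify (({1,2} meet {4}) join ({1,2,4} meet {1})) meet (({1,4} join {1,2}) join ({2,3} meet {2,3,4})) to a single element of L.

{1}

{1,2} ∧ {4} = ∅
{1,2,4} ∧ {1} = {1}
∅ ∨ {1} = {1}
{1,4} ∨ {1,2} = {1,2,4}
{2,3} ∧ {2,3,4} = {2,3}
{1,2,4} ∨ {2,3} = {1,2,3,4}
{1} ∧ {1,2,3,4} = {1}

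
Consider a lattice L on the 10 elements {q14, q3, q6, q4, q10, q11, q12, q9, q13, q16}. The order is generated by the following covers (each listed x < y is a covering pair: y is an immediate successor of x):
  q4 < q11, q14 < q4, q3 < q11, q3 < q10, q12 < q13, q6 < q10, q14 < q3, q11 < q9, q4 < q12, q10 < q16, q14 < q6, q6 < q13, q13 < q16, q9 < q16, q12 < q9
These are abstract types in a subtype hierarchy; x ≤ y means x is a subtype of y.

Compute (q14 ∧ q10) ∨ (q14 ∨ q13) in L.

q14 ∧ q10 = q14
q14 ∨ q13 = q13
q14 ∨ q13 = q13

q13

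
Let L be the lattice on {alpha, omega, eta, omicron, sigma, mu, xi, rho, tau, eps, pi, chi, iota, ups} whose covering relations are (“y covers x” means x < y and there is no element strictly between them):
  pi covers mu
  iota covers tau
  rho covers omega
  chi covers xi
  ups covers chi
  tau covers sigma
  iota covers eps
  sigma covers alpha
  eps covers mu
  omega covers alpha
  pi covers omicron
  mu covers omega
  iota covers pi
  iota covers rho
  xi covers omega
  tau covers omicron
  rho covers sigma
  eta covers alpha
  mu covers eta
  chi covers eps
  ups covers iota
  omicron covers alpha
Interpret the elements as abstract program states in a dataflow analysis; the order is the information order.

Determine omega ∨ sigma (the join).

rho

Common upper bounds of {omega, sigma}: iota, rho, ups.
The least among these is rho.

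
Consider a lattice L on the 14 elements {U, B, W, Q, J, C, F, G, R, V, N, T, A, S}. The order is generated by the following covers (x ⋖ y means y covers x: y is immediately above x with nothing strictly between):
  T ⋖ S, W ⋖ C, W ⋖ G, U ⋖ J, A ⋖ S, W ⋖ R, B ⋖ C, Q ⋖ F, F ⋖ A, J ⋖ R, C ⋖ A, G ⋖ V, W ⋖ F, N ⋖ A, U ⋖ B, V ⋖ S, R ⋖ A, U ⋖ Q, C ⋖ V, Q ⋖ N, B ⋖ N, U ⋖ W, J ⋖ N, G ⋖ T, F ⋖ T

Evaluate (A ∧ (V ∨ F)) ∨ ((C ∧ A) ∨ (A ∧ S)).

V ∨ F = S
A ∧ S = A
C ∧ A = C
A ∧ S = A
C ∨ A = A
A ∨ A = A

A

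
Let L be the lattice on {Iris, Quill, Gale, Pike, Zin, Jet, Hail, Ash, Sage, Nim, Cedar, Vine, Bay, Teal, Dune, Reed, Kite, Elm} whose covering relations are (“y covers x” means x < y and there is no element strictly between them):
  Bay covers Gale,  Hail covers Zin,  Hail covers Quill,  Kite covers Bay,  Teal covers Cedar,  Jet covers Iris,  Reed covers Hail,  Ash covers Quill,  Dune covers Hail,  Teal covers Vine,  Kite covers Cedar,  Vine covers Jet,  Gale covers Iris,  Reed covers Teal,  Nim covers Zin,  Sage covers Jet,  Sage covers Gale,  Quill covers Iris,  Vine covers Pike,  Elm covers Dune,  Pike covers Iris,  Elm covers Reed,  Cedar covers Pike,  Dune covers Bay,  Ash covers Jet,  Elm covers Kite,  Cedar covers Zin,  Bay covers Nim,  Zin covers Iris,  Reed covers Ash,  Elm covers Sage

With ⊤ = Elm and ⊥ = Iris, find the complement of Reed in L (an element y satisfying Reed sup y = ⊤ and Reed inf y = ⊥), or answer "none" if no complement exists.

Need y with Reed ∨ y = Elm and Reed ∧ y = Iris.
Checking each element gives: Gale.

Gale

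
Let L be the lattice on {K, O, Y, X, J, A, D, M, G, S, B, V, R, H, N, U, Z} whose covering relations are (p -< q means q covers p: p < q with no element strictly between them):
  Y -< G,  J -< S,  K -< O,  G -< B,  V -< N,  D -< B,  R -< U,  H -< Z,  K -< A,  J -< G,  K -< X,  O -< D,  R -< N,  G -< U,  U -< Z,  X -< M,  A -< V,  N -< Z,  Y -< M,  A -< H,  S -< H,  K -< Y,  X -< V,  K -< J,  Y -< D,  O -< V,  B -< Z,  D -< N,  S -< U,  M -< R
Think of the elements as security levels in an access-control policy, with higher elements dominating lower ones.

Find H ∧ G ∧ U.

J

Common lower bounds of {H, G, U}: J, K.
The greatest among these is J.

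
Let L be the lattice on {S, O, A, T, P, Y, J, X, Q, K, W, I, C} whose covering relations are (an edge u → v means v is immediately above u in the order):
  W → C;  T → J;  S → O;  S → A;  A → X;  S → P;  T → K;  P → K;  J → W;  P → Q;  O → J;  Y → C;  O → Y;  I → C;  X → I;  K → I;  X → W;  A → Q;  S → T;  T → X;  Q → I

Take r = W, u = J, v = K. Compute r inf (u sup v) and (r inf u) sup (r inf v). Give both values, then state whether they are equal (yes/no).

u sup v = C, so r inf (u sup v) = W inf C = W.
r inf u = J and r inf v = T, so (r inf u) sup (r inf v) = J sup T = J.
Equal: no.

W; J; no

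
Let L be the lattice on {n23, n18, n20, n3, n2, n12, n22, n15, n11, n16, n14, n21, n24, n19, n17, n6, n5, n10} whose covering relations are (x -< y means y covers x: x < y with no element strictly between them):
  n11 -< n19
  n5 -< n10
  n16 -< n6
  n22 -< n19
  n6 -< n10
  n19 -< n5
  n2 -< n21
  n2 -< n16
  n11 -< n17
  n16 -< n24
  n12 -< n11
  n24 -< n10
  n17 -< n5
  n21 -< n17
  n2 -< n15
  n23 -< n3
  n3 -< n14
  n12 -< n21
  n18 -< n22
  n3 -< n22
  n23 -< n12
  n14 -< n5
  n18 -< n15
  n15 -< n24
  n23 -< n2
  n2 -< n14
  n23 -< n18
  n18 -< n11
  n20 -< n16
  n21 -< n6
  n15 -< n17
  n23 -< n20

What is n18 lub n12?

n11

Common upper bounds of {n18, n12}: n10, n11, n17, n19, n5.
The least among these is n11.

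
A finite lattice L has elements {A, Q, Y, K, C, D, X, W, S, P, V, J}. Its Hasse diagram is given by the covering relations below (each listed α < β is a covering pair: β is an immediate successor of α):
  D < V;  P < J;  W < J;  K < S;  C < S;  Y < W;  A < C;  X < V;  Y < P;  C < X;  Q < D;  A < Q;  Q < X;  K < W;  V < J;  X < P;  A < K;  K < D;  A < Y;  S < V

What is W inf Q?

A

Common lower bounds of {W, Q}: A.
The greatest among these is A.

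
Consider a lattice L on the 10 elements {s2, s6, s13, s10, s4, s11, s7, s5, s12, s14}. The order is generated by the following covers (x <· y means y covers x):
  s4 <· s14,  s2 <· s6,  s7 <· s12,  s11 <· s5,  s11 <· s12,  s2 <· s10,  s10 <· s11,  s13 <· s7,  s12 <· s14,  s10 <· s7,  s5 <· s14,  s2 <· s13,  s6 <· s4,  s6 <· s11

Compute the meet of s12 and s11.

Common lower bounds of {s12, s11}: s10, s11, s2, s6.
The greatest among these is s11.

s11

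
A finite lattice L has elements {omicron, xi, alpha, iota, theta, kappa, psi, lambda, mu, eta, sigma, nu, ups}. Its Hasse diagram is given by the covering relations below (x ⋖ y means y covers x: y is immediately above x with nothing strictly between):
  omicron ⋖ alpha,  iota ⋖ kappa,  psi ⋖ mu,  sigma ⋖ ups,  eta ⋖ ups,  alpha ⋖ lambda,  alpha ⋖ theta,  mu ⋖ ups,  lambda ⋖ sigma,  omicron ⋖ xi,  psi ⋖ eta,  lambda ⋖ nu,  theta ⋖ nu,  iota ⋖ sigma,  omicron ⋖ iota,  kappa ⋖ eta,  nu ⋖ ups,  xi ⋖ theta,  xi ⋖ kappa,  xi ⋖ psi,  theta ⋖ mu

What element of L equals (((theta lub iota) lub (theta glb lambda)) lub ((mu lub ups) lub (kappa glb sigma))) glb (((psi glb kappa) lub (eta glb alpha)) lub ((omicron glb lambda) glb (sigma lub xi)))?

xi

theta ∨ iota = ups
theta ∧ lambda = alpha
ups ∨ alpha = ups
mu ∨ ups = ups
kappa ∧ sigma = iota
ups ∨ iota = ups
ups ∨ ups = ups
psi ∧ kappa = xi
eta ∧ alpha = omicron
xi ∨ omicron = xi
omicron ∧ lambda = omicron
sigma ∨ xi = ups
omicron ∧ ups = omicron
xi ∨ omicron = xi
ups ∧ xi = xi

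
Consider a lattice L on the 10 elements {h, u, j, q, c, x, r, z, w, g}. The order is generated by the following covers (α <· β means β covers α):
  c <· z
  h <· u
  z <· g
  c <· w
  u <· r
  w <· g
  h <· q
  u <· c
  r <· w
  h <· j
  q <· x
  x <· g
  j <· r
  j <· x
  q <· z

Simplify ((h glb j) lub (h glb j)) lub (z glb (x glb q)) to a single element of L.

h ∧ j = h
h ∧ j = h
h ∨ h = h
x ∧ q = q
z ∧ q = q
h ∨ q = q

q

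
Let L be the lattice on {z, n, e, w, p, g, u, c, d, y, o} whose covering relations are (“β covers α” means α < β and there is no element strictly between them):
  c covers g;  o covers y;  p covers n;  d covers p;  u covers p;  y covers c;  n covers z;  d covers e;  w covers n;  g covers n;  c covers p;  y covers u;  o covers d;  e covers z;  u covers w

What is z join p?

Common upper bounds of {z, p}: c, d, o, p, u, y.
The least among these is p.

p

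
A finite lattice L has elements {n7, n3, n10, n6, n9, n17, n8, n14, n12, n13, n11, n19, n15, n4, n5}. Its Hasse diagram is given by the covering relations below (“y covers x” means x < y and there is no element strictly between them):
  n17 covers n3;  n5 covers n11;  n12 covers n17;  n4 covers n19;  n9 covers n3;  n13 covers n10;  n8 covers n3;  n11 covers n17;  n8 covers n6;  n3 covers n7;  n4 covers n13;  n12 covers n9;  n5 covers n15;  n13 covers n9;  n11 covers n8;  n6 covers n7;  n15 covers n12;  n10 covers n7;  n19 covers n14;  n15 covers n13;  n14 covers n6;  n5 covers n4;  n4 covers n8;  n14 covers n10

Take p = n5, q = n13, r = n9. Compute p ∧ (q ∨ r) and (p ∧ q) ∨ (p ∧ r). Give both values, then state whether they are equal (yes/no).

n13; n13; yes

q ∨ r = n13, so p ∧ (q ∨ r) = n5 ∧ n13 = n13.
p ∧ q = n13 and p ∧ r = n9, so (p ∧ q) ∨ (p ∧ r) = n13 ∨ n9 = n13.
Equal: yes.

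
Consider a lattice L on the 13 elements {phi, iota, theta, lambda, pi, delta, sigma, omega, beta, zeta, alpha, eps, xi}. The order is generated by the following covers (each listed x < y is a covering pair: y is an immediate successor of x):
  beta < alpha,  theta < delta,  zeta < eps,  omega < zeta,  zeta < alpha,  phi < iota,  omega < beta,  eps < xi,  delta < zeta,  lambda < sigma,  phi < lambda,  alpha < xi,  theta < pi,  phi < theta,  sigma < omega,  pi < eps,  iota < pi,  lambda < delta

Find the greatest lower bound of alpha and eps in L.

Common lower bounds of {alpha, eps}: delta, lambda, omega, phi, sigma, theta, zeta.
The greatest among these is zeta.

zeta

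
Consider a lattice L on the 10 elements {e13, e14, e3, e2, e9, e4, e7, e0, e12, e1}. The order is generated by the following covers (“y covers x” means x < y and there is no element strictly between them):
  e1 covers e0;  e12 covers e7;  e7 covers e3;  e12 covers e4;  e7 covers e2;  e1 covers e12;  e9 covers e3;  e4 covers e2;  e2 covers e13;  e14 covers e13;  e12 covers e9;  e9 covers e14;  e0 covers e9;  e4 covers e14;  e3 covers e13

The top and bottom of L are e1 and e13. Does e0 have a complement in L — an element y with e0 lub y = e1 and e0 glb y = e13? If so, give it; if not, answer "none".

e2

Need y with e0 ∨ y = e1 and e0 ∧ y = e13.
Checking each element gives: e2.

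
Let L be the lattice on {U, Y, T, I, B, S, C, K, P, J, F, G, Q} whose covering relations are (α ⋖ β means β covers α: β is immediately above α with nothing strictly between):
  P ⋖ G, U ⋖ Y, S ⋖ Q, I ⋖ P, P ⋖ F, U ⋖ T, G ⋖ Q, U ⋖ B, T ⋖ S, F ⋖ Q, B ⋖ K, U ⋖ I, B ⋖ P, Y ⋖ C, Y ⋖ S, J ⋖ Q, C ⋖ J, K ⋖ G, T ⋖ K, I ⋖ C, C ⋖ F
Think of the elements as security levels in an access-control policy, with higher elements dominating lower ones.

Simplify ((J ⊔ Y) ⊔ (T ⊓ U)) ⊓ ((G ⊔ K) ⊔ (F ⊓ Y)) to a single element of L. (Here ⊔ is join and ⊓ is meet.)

J

J ∨ Y = J
T ∧ U = U
J ∨ U = J
G ∨ K = G
F ∧ Y = Y
G ∨ Y = Q
J ∧ Q = J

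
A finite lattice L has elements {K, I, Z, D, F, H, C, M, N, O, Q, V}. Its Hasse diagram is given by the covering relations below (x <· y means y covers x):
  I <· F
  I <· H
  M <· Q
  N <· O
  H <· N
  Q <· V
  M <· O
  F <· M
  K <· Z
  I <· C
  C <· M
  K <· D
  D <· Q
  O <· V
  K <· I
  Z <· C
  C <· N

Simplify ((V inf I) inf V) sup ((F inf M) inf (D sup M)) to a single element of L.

F

V ∧ I = I
I ∧ V = I
F ∧ M = F
D ∨ M = Q
F ∧ Q = F
I ∨ F = F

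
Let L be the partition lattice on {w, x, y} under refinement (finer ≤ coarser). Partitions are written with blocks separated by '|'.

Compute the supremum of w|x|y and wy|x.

The join of w|x|y and wy|x merges any blocks that overlap across the partitions, giving wy|x.

wy|x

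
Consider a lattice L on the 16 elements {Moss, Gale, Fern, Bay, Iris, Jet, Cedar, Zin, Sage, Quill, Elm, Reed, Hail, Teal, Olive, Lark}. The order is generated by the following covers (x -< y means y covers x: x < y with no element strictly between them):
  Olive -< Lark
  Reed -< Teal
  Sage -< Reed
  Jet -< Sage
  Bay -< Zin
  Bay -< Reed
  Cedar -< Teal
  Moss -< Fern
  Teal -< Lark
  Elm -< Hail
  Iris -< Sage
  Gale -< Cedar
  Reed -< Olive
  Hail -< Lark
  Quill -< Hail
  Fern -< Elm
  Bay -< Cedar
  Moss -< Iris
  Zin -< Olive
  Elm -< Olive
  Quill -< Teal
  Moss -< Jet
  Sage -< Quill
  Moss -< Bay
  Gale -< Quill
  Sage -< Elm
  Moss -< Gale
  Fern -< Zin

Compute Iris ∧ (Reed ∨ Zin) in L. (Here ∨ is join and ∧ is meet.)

Reed ∨ Zin = Olive
Iris ∧ Olive = Iris

Iris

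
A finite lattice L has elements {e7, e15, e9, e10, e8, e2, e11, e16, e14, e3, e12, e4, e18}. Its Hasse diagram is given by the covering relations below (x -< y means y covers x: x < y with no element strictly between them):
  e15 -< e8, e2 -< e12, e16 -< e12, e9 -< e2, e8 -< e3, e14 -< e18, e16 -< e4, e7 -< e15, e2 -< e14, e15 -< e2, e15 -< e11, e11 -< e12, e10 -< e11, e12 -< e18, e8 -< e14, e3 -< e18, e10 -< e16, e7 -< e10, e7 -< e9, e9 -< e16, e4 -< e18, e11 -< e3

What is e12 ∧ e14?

e2

Common lower bounds of {e12, e14}: e15, e2, e7, e9.
The greatest among these is e2.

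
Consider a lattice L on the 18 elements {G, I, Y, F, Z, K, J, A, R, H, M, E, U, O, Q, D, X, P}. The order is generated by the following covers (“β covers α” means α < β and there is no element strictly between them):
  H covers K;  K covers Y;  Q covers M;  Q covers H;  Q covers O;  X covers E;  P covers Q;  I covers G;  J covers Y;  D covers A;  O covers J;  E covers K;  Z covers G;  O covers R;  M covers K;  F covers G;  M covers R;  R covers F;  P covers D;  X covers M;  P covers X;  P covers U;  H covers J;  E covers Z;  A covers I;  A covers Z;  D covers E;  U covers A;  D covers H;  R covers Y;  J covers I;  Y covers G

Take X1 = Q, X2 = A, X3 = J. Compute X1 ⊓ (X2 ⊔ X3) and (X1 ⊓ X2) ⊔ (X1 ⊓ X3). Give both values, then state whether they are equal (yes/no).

X2 ⊔ X3 = D, so X1 ⊓ (X2 ⊔ X3) = Q ⊓ D = H.
X1 ⊓ X2 = I and X1 ⊓ X3 = J, so (X1 ⊓ X2) ⊔ (X1 ⊓ X3) = I ⊔ J = J.
Equal: no.

H; J; no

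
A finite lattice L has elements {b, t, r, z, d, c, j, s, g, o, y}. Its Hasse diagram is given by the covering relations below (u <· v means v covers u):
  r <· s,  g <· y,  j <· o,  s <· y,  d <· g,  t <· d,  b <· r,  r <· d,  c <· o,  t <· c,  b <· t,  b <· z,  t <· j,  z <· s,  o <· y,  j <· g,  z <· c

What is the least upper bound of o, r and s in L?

y

Common upper bounds of {o, r, s}: y.
The least among these is y.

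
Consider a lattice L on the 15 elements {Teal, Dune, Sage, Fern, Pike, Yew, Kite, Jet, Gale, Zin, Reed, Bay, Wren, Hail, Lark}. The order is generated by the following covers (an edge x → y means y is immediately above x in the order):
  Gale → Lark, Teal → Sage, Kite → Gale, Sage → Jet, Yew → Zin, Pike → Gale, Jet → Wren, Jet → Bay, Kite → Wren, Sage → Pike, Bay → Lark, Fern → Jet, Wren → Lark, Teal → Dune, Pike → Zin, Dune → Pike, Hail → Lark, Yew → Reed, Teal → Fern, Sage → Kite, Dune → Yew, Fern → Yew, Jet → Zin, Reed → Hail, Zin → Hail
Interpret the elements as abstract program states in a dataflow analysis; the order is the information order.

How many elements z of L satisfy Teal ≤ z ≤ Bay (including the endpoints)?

The interval [Teal, Bay] = {Bay, Fern, Jet, Sage, Teal}, which has 5 elements.

5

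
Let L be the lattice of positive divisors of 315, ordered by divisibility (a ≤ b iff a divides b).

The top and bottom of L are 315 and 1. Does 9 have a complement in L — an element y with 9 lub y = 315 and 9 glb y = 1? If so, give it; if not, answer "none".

Need y with 9 ∨ y = 315 and 9 ∧ y = 1.
Checking each element gives: 35.

35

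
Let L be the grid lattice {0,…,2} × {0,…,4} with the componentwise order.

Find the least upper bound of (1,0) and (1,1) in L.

In a product of chains, the join is componentwise max, giving (1,1).

(1,1)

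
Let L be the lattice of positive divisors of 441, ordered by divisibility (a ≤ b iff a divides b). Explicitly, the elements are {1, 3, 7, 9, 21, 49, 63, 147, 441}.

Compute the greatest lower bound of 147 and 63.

In the divisibility order, the meet is the greatest common divisor: gcd(147, 63) = 21.

21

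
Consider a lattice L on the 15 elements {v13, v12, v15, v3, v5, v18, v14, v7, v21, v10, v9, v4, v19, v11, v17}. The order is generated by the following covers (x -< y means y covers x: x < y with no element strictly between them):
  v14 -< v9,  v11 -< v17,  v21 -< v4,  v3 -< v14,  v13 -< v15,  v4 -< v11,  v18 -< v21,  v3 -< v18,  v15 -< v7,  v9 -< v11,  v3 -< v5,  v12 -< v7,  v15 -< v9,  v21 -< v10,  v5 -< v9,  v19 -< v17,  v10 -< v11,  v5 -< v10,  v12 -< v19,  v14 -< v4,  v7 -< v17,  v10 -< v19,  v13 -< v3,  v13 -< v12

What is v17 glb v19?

v19

Common lower bounds of {v17, v19}: v10, v12, v13, v18, v19, v21, v3, v5.
The greatest among these is v19.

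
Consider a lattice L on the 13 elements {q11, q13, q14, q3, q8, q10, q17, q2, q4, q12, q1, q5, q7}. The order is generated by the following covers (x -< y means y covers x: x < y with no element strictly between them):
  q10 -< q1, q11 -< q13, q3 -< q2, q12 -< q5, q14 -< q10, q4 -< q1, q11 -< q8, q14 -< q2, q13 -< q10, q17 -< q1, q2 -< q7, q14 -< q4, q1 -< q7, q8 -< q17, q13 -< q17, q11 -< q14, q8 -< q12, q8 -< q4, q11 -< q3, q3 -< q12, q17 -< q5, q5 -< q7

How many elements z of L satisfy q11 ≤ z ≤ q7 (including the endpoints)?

13

The interval [q11, q7] = {q1, q10, q11, q12, q13, q14, q17, q2, q3, q4, q5, q7, q8}, which has 13 elements.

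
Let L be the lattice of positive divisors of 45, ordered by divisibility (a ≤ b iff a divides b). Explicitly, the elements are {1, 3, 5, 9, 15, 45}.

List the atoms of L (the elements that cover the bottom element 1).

The atoms are exactly the elements that cover 1: 3, 5.

3, 5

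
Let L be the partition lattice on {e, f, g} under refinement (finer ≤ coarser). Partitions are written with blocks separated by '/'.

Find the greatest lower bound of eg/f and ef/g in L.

Common lower bounds of {eg/f, ef/g}: e/f/g.
The greatest among these is e/f/g.

e/f/g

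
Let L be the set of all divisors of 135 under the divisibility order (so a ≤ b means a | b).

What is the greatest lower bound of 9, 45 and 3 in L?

3

Common lower bounds of {9, 45, 3}: 1, 3.
The greatest among these is 3.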